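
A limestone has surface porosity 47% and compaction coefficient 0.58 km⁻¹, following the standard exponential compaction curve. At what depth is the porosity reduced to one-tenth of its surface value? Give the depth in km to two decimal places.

φ/φ₀ = 1/10 ⇒ exp(−k·d) = 1/10 ⇒ d = ln(10) / k
d = 2.3026 / 0.58 = 3.970 km

3.97 km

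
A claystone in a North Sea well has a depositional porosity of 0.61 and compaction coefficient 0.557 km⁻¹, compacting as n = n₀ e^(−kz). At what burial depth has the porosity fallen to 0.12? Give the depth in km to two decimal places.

2.92 km

Invert Athy's law: z = ln(n₀/n) / k
z = ln(0.61/0.12) / 0.557 = ln(5.083) / 0.557 = 1.6260 / 0.557 = 2.919 km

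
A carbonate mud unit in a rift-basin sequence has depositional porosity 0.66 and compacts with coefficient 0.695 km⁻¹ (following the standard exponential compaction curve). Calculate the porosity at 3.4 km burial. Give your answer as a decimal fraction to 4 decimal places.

0.0621

phi = phi₀·exp(−k·d) = 0.66 × exp(−0.695 × 3.4) = 0.66 × exp(−2.363)
  = 0.66 × 0.0941 = 0.0621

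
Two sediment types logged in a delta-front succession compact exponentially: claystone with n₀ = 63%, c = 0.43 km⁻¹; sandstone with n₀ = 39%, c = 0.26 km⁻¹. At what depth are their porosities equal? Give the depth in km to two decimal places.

2.82 km

Set n₀ₐ e^(−cₐd) = n₀ᵦ e^(−cᵦd) ⇒ ln(n₀ₐ/n₀ᵦ) = (cₐ − cᵦ)·d
d = ln(0.63/0.39) / (0.43 − 0.26) = 0.4796 / 0.17 = 2.821 km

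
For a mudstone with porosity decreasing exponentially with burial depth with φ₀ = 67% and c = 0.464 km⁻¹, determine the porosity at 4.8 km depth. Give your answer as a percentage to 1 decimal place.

φ = φ₀·exp(−c·Z) = 0.67 × exp(−0.464 × 4.8) = 0.67 × exp(−2.227)
  = 0.67 × 0.1078 = 0.0722

7.2%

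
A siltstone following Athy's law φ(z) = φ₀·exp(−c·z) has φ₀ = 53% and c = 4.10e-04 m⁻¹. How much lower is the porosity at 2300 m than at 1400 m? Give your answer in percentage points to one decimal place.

Working in km (1 km = 1000 m; c in km⁻¹ = c in m⁻¹ × 1000):
φ(1.4) = 0.53·e^(−0.41×1.4) = 0.2985
φ(2.3) = 0.53·e^(−0.41×2.3) = 0.2064
Δφ = 0.2985 − 0.2064 = 0.0921

9.2 percentage points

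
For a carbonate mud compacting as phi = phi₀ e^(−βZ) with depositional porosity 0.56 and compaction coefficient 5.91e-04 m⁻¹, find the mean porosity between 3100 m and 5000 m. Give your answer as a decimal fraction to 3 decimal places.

0.054

Working in km (1 km = 1000 m; β in km⁻¹ = β in m⁻¹ × 1000):
⟨phi⟩ = (1/(Z₂−Z₁)) ∫ phi₀ e^(−βZ) dZ = phi₀·(e^(−β·Z₁) − e^(−β·Z₂)) / (β·(Z₂−Z₁))
e^(−0.591×3.1) = 0.1601; e^(−0.591×5) = 0.0521
⟨phi⟩ = 0.56 × (0.1601 − 0.0521) / (0.591 × 1.9) = 0.56 × 0.0962 = 0.0539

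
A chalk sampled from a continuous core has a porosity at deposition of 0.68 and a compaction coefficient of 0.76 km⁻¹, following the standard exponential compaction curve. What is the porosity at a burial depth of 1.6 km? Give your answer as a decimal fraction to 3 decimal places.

n = n₀·exp(−c·Z) = 0.68 × exp(−0.76 × 1.6) = 0.68 × exp(−1.216)
  = 0.68 × 0.2964 = 0.2016

0.202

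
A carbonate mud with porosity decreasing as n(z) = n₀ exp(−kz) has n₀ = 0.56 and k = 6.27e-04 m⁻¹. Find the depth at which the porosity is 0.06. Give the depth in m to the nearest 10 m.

3560 m

Working in km (1 km = 1000 m; k in km⁻¹ = k in m⁻¹ × 1000):
Invert Athy's law: z = ln(n₀/n) / k
z = ln(0.56/0.06) / 0.627 = ln(9.333) / 0.627 = 2.2336 / 0.627 = 3.562 km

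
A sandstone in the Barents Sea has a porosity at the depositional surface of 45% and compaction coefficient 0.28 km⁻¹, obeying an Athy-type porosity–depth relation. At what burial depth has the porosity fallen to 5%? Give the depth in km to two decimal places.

Invert Athy's law: Z = ln(φ₀/φ) / k
Z = ln(0.45/0.05) / 0.28 = ln(9) / 0.28 = 2.1972 / 0.28 = 7.847 km

7.85 km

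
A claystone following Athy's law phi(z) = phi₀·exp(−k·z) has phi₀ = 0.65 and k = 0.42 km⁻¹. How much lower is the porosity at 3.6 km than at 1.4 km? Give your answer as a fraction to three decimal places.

0.218

phi(1.4) = 0.65·e^(−0.42×1.4) = 0.3610
phi(3.6) = 0.65·e^(−0.42×3.6) = 0.1433
Δphi = 0.3610 − 0.1433 = 0.2177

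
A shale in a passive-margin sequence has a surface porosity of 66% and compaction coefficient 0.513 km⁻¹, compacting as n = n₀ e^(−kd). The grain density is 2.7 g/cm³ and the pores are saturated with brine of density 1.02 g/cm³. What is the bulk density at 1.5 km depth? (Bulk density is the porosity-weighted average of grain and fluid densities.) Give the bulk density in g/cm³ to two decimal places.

Porosity at depth: n = 0.66·exp(−0.513×1.5) = 0.66×0.4632 = 0.3057
Bulk density: ρ_b = (1−n)ρ_g + n·ρ_f = 0.6943×2.7 + 0.3057×1.02
       = 1.874 + 0.312 = 2.186 g/cm³

2.19 g/cm³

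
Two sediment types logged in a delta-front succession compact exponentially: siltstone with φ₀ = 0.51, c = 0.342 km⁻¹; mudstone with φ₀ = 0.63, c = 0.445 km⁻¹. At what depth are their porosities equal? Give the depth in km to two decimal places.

Set φ₀ₐ e^(−cₐZ) = φ₀ᵦ e^(−cᵦZ) ⇒ ln(φ₀ₐ/φ₀ᵦ) = (cₐ − cᵦ)·Z
Z = ln(0.51/0.63) / (0.342 − 0.445) = -0.2113 / -0.103 = 2.052 km

2.05 km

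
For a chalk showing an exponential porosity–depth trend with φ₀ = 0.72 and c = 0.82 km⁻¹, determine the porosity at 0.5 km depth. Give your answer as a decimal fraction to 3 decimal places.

φ = φ₀·exp(−c·Z) = 0.72 × exp(−0.82 × 0.5) = 0.72 × exp(−0.41)
  = 0.72 × 0.6637 = 0.4778

0.478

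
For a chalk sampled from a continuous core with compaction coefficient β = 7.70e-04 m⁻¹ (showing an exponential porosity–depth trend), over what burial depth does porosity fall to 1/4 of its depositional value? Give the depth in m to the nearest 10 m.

1800 m

Working in km (1 km = 1000 m; β in km⁻¹ = β in m⁻¹ × 1000):
n/n₀ = 1/4 ⇒ exp(−β·Z) = 1/4 ⇒ Z = ln(4) / β
Z = 1.3863 / 0.77 = 1.800 km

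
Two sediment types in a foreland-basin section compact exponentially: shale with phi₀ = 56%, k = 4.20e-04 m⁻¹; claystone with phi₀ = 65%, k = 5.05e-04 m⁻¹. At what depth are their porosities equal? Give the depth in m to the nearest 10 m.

Working in km (1 km = 1000 m; k in km⁻¹ = k in m⁻¹ × 1000):
Set phi₀ₐ e^(−kₐd) = phi₀ᵦ e^(−kᵦd) ⇒ ln(phi₀ₐ/phi₀ᵦ) = (kₐ − kᵦ)·d
d = ln(0.56/0.65) / (0.42 − 0.505) = -0.1490 / -0.085 = 1.753 km

1750 m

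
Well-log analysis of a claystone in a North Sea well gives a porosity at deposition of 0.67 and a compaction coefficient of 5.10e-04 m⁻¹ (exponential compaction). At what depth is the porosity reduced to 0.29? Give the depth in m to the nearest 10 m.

1640 m

Working in km (1 km = 1000 m; k in km⁻¹ = k in m⁻¹ × 1000):
Invert Athy's law: z = ln(φ₀/φ) / k
z = ln(0.67/0.29) / 0.51 = ln(2.31) / 0.51 = 0.8374 / 0.51 = 1.642 km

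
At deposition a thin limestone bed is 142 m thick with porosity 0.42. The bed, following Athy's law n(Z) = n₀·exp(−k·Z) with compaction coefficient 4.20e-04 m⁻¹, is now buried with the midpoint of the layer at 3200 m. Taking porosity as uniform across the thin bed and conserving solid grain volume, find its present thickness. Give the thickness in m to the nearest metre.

92 m

Working in km (1 km = 1000 m; k in km⁻¹ = k in m⁻¹ × 1000):
Porosity at 3.2 km: n = 0.42·exp(−0.42×3.2) = 0.1095
Solid-volume conservation: h(1−n) = h₀(1−n₀) ⇒ h = h₀·(1−n₀)/(1−n)
h = 0.142 × (1 − 0.42)/(1 − 0.1095) = 0.142 × 0.6513 = 0.0925 km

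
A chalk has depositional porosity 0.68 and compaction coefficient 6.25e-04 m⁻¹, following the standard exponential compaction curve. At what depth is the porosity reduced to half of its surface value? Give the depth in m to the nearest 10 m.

1110 m

Working in km (1 km = 1000 m; β in km⁻¹ = β in m⁻¹ × 1000):
φ/φ₀ = 1/2 ⇒ exp(−β·d) = 1/2 ⇒ d = ln(2) / β
d = 0.6931 / 0.625 = 1.109 km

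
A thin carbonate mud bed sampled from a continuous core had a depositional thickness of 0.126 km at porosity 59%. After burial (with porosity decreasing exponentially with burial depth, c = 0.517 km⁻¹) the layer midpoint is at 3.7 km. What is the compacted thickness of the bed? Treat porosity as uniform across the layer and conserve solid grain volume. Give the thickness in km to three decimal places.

0.057 km

Porosity at 3.7 km: n = 0.59·exp(−0.517×3.7) = 0.0871
Solid-volume conservation: h(1−n) = h₀(1−n₀) ⇒ h = h₀·(1−n₀)/(1−n)
h = 0.126 × (1 − 0.59)/(1 − 0.0871) = 0.126 × 0.4491 = 0.0566 km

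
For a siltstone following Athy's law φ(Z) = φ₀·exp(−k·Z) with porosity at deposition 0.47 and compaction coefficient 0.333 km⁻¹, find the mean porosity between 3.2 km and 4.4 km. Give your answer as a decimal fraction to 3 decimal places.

0.133

⟨φ⟩ = (1/(Z₂−Z₁)) ∫ φ₀ e^(−kZ) dZ = φ₀·(e^(−k·Z₁) − e^(−k·Z₂)) / (k·(Z₂−Z₁))
e^(−0.333×3.2) = 0.3445; e^(−0.333×4.4) = 0.2310
⟨φ⟩ = 0.47 × (0.3445 − 0.2310) / (0.333 × 1.2) = 0.47 × 0.2840 = 0.1335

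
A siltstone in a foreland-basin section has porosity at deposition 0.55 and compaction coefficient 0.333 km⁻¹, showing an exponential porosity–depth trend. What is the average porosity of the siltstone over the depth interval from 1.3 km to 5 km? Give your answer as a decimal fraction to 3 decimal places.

⟨n⟩ = (1/(d₂−d₁)) ∫ n₀ e^(−βd) dd = n₀·(e^(−β·d₁) − e^(−β·d₂)) / (β·(d₂−d₁))
e^(−0.333×1.3) = 0.6486; e^(−0.333×5) = 0.1892
⟨n⟩ = 0.55 × (0.6486 − 0.1892) / (0.333 × 3.7) = 0.55 × 0.3729 = 0.2051

0.205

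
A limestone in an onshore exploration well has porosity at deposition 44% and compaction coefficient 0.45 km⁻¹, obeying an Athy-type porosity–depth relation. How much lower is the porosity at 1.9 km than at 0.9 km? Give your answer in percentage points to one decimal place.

10.6 percentage points

φ(0.9) = 0.44·e^(−0.45×0.9) = 0.2935
φ(1.9) = 0.44·e^(−0.45×1.9) = 0.1871
Δφ = 0.2935 − 0.1871 = 0.1063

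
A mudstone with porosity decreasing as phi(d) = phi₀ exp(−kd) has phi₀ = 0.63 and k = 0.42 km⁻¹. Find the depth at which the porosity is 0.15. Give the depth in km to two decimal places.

Invert Athy's law: d = ln(phi₀/phi) / k
d = ln(0.63/0.15) / 0.42 = ln(4.2) / 0.42 = 1.4351 / 0.42 = 3.417 km

3.42 km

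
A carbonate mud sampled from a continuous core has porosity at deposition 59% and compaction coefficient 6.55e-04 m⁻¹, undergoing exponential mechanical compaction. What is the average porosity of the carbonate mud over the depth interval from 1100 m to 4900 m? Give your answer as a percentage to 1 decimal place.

Working in km (1 km = 1000 m; c in km⁻¹ = c in m⁻¹ × 1000):
⟨n⟩ = (1/(Z₂−Z₁)) ∫ n₀ e^(−cZ) dZ = n₀·(e^(−c·Z₁) − e^(−c·Z₂)) / (c·(Z₂−Z₁))
e^(−0.655×1.1) = 0.4865; e^(−0.655×4.9) = 0.0404
⟨n⟩ = 0.59 × (0.4865 − 0.0404) / (0.655 × 3.8) = 0.59 × 0.1792 = 0.1058

10.6%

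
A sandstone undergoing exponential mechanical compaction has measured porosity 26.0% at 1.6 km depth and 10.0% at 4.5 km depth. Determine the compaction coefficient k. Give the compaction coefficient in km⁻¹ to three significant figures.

Athy: n(Z) = n₀ e^(−kZ) ⇒ n₁/n₂ = e^{k(Z₂−Z₁)} ⇒ k = ln(n₁/n₂)/(Z₂−Z₁)
k = ln(0.26/0.1) / (4.5 − 1.6) = ln(2.6) / 2.9 = 0.9555 / 2.9 = 0.3295 km⁻¹

0.329 km⁻¹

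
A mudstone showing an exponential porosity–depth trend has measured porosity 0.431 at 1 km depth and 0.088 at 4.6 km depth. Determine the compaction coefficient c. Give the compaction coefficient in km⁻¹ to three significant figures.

0.441 km⁻¹

Athy: φ(d) = φ₀ e^(−cd) ⇒ φ₁/φ₂ = e^{c(d₂−d₁)} ⇒ c = ln(φ₁/φ₂)/(d₂−d₁)
c = ln(0.431/0.088) / (4.6 − 1) = ln(4.898) / 3.6 = 1.5888 / 3.6 = 0.4413 km⁻¹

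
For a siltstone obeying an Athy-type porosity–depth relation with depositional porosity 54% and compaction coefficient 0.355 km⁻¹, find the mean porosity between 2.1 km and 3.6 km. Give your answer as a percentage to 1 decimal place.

19.9%

⟨n⟩ = (1/(z₂−z₁)) ∫ n₀ e^(−cz) dz = n₀·(e^(−c·z₁) − e^(−c·z₂)) / (c·(z₂−z₁))
e^(−0.355×2.1) = 0.4745; e^(−0.355×3.6) = 0.2786
⟨n⟩ = 0.54 × (0.4745 − 0.2786) / (0.355 × 1.5) = 0.54 × 0.3679 = 0.1987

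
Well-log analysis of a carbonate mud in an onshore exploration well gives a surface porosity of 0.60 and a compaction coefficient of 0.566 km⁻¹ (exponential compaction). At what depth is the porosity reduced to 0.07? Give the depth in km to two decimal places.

3.80 km

Invert Athy's law: z = ln(n₀/n) / c
z = ln(0.6/0.07) / 0.566 = ln(8.571) / 0.566 = 2.1484 / 0.566 = 3.796 km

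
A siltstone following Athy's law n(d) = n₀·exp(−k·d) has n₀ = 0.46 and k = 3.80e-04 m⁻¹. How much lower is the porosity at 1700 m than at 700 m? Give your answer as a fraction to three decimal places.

Working in km (1 km = 1000 m; k in km⁻¹ = k in m⁻¹ × 1000):
n(0.7) = 0.46·e^(−0.38×0.7) = 0.3526
n(1.7) = 0.46·e^(−0.38×1.7) = 0.2411
Δn = 0.3526 − 0.2411 = 0.1115

0.111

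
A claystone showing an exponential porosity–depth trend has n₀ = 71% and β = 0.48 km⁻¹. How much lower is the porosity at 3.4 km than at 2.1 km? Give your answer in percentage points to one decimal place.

12.0 percentage points

n(2.1) = 0.71·e^(−0.48×2.1) = 0.2591
n(3.4) = 0.71·e^(−0.48×3.4) = 0.1388
Δn = 0.2591 − 0.1388 = 0.1203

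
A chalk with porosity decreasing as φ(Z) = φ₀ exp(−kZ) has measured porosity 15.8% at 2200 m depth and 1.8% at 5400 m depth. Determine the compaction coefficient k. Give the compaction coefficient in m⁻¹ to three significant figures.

Working in km (1 km = 1000 m; k in km⁻¹ = k in m⁻¹ × 1000):
Athy: φ(Z) = φ₀ e^(−kZ) ⇒ φ₁/φ₂ = e^{k(Z₂−Z₁)} ⇒ k = ln(φ₁/φ₂)/(Z₂−Z₁)
k = ln(0.158/0.018) / (5.4 − 2.2) = ln(8.778) / 3.2 = 2.1722 / 3.2 = 0.6788 km⁻¹

0.000679 m⁻¹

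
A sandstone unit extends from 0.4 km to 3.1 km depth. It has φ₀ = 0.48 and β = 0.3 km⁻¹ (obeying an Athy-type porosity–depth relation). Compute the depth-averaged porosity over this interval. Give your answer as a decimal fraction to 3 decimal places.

⟨φ⟩ = (1/(z₂−z₁)) ∫ φ₀ e^(−βz) dz = φ₀·(e^(−β·z₁) − e^(−β·z₂)) / (β·(z₂−z₁))
e^(−0.3×0.4) = 0.8869; e^(−0.3×3.1) = 0.3946
⟨φ⟩ = 0.48 × (0.8869 − 0.3946) / (0.3 × 2.7) = 0.48 × 0.6079 = 0.2918

0.292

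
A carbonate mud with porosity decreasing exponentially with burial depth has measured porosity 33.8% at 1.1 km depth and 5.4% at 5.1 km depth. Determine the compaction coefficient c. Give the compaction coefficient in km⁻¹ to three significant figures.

0.459 km⁻¹

Athy: n(d) = n₀ e^(−cd) ⇒ n₁/n₂ = e^{c(d₂−d₁)} ⇒ c = ln(n₁/n₂)/(d₂−d₁)
c = ln(0.338/0.054) / (5.1 − 1.1) = ln(6.259) / 4 = 1.8341 / 4 = 0.4585 km⁻¹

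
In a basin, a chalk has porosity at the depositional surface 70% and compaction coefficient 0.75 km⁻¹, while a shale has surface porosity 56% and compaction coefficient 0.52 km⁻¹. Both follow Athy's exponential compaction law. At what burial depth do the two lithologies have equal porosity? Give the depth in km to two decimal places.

Set n₀ₐ e^(−cₐz) = n₀ᵦ e^(−cᵦz) ⇒ ln(n₀ₐ/n₀ᵦ) = (cₐ − cᵦ)·z
z = ln(0.7/0.56) / (0.75 − 0.52) = 0.2231 / 0.23 = 0.970 km

0.97 km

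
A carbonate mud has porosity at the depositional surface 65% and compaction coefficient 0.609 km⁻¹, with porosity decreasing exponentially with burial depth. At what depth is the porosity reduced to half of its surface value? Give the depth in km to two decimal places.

phi/phi₀ = 1/2 ⇒ exp(−β·d) = 1/2 ⇒ d = ln(2) / β
d = 0.6931 / 0.609 = 1.138 km

1.14 km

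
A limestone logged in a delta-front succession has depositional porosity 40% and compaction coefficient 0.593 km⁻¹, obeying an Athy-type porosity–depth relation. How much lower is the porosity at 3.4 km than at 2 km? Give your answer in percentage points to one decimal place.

phi(2) = 0.4·e^(−0.593×2) = 0.1222
phi(3.4) = 0.4·e^(−0.593×3.4) = 0.0533
Δphi = 0.1222 − 0.0533 = 0.0689

6.9 percentage points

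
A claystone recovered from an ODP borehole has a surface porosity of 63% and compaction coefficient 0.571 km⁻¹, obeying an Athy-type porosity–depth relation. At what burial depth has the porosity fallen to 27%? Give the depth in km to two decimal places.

Invert Athy's law: Z = ln(n₀/n) / β
Z = ln(0.63/0.27) / 0.571 = ln(2.333) / 0.571 = 0.8473 / 0.571 = 1.484 km

1.48 km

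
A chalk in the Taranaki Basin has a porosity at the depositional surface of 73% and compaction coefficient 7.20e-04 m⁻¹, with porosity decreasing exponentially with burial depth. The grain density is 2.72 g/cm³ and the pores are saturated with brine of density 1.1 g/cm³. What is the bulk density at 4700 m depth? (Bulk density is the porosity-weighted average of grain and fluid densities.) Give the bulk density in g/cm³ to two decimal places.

2.68 g/cm³

Working in km (1 km = 1000 m; k in km⁻¹ = k in m⁻¹ × 1000):
Porosity at depth: phi = 0.73·exp(−0.72×4.7) = 0.73×0.0339 = 0.0248
Bulk density: ρ_b = (1−phi)ρ_g + phi·ρ_f = 0.9752×2.72 + 0.0248×1.1
       = 2.653 + 0.027 = 2.680 g/cm³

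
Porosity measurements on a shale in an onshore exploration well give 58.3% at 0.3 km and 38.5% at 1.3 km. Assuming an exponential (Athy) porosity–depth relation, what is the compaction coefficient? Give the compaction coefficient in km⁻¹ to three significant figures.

0.415 km⁻¹

Athy: phi(Z) = phi₀ e^(−βZ) ⇒ phi₁/phi₂ = e^{β(Z₂−Z₁)} ⇒ β = ln(phi₁/phi₂)/(Z₂−Z₁)
β = ln(0.583/0.385) / (1.3 − 0.3) = ln(1.514) / 1 = 0.4149 / 1 = 0.4149 km⁻¹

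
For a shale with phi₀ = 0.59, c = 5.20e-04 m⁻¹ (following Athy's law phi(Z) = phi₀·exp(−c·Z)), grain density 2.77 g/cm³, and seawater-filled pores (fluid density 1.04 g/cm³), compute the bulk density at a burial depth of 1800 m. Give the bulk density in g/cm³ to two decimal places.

Working in km (1 km = 1000 m; c in km⁻¹ = c in m⁻¹ × 1000):
Porosity at depth: phi = 0.59·exp(−0.52×1.8) = 0.59×0.3922 = 0.2314
Bulk density: ρ_b = (1−phi)ρ_g + phi·ρ_f = 0.7686×2.77 + 0.2314×1.04
       = 2.129 + 0.241 = 2.370 g/cm³

2.37 g/cm³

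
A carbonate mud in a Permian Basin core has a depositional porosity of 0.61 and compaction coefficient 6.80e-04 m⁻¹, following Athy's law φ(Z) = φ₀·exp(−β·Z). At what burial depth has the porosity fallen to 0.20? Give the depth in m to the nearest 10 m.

Working in km (1 km = 1000 m; β in km⁻¹ = β in m⁻¹ × 1000):
Invert Athy's law: Z = ln(φ₀/φ) / β
Z = ln(0.61/0.2) / 0.68 = ln(3.05) / 0.68 = 1.1151 / 0.68 = 1.640 km

1640 m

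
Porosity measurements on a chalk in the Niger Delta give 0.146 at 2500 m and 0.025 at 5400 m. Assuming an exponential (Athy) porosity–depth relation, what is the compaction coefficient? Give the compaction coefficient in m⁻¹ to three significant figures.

0.000609 m⁻¹

Working in km (1 km = 1000 m; c in km⁻¹ = c in m⁻¹ × 1000):
Athy: phi(d) = phi₀ e^(−cd) ⇒ phi₁/phi₂ = e^{c(d₂−d₁)} ⇒ c = ln(phi₁/phi₂)/(d₂−d₁)
c = ln(0.146/0.025) / (5.4 − 2.5) = ln(5.84) / 2.9 = 1.7647 / 2.9 = 0.6085 km⁻¹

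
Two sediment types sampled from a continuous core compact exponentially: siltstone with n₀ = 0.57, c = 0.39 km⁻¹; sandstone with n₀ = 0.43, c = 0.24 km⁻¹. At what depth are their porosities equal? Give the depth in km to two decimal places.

Set n₀ₐ e^(−cₐd) = n₀ᵦ e^(−cᵦd) ⇒ ln(n₀ₐ/n₀ᵦ) = (cₐ − cᵦ)·d
d = ln(0.57/0.43) / (0.39 − 0.24) = 0.2819 / 0.15 = 1.879 km

1.88 km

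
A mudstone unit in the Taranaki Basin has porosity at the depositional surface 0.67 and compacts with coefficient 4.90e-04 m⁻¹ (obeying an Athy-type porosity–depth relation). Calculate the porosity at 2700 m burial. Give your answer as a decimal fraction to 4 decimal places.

0.1784

Working in km (1 km = 1000 m; k in km⁻¹ = k in m⁻¹ × 1000):
n = n₀·exp(−k·d) = 0.67 × exp(−0.49 × 2.7) = 0.67 × exp(−1.323)
  = 0.67 × 0.2663 = 0.1784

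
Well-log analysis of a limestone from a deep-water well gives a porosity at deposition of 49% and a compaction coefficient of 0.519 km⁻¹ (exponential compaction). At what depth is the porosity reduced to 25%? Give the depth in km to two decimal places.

Invert Athy's law: d = ln(φ₀/φ) / β
d = ln(0.49/0.25) / 0.519 = ln(1.96) / 0.519 = 0.6729 / 0.519 = 1.297 km

1.30 km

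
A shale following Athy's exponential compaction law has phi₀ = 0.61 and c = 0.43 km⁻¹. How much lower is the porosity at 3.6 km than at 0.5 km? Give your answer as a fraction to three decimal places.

0.362

phi(0.5) = 0.61·e^(−0.43×0.5) = 0.4920
phi(3.6) = 0.61·e^(−0.43×3.6) = 0.1297
Δphi = 0.4920 − 0.1297 = 0.3623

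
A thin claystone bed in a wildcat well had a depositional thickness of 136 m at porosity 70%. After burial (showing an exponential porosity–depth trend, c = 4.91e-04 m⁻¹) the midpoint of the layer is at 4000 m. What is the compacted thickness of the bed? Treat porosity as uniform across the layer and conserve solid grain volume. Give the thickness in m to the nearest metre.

45 m

Working in km (1 km = 1000 m; c in km⁻¹ = c in m⁻¹ × 1000):
Porosity at 4 km: phi = 0.7·exp(−0.491×4) = 0.0982
Solid-volume conservation: h(1−phi) = h₀(1−phi₀) ⇒ h = h₀·(1−phi₀)/(1−phi)
h = 0.136 × (1 − 0.7)/(1 − 0.0982) = 0.136 × 0.3327 = 0.0452 km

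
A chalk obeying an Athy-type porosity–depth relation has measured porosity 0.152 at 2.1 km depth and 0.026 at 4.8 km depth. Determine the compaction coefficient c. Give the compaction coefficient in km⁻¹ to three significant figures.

Athy: n(d) = n₀ e^(−cd) ⇒ n₁/n₂ = e^{c(d₂−d₁)} ⇒ c = ln(n₁/n₂)/(d₂−d₁)
c = ln(0.152/0.026) / (4.8 − 2.1) = ln(5.846) / 2.7 = 1.7658 / 2.7 = 0.654 km⁻¹

0.654 km⁻¹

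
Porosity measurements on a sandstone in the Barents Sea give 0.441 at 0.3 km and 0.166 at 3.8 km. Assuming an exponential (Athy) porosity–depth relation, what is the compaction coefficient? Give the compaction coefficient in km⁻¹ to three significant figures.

0.279 km⁻¹

Athy: phi(d) = phi₀ e^(−kd) ⇒ phi₁/phi₂ = e^{k(d₂−d₁)} ⇒ k = ln(phi₁/phi₂)/(d₂−d₁)
k = ln(0.441/0.166) / (3.8 − 0.3) = ln(2.657) / 3.5 = 0.9771 / 3.5 = 0.2792 km⁻¹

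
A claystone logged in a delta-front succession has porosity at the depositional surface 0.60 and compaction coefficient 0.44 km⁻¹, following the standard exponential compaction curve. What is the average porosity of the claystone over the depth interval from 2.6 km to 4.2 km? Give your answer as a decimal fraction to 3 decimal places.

⟨φ⟩ = (1/(z₂−z₁)) ∫ φ₀ e^(−βz) dz = φ₀·(e^(−β·z₁) − e^(−β·z₂)) / (β·(z₂−z₁))
e^(−0.44×2.6) = 0.3185; e^(−0.44×4.2) = 0.1576
⟨φ⟩ = 0.6 × (0.3185 − 0.1576) / (0.44 × 1.6) = 0.6 × 0.2287 = 0.1372

0.137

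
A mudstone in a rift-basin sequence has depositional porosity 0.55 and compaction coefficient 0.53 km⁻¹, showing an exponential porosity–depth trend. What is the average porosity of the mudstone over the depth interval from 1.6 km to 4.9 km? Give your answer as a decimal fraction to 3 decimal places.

⟨φ⟩ = (1/(d₂−d₁)) ∫ φ₀ e^(−kd) dd = φ₀·(e^(−k·d₁) − e^(−k·d₂)) / (k·(d₂−d₁))
e^(−0.53×1.6) = 0.4283; e^(−0.53×4.9) = 0.0745
⟨φ⟩ = 0.55 × (0.4283 − 0.0745) / (0.53 × 3.3) = 0.55 × 0.2023 = 0.1112

0.111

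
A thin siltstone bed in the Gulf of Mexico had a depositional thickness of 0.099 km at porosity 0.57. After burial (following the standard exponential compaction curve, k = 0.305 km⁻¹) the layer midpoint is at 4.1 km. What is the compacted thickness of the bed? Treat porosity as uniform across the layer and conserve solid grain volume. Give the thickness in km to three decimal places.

Porosity at 4.1 km: phi = 0.57·exp(−0.305×4.1) = 0.1632
Solid-volume conservation: h(1−phi) = h₀(1−phi₀) ⇒ h = h₀·(1−phi₀)/(1−phi)
h = 0.099 × (1 − 0.57)/(1 − 0.1632) = 0.099 × 0.5139 = 0.0509 km

0.051 km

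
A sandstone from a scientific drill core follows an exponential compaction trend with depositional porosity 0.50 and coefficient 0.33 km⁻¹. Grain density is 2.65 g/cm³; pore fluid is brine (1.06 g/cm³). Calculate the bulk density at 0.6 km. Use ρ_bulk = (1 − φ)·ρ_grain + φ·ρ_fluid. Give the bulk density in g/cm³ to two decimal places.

2.00 g/cm³

Porosity at depth: phi = 0.5·exp(−0.33×0.6) = 0.5×0.8204 = 0.4102
Bulk density: ρ_b = (1−phi)ρ_g + phi·ρ_f = 0.5898×2.65 + 0.4102×1.06
       = 1.563 + 0.435 = 1.998 g/cm³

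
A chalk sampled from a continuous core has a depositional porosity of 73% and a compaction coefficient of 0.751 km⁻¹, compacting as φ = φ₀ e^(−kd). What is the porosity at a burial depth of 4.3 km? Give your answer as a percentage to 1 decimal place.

2.9%

φ = φ₀·exp(−k·d) = 0.73 × exp(−0.751 × 4.3) = 0.73 × exp(−3.229)
  = 0.73 × 0.0396 = 0.0289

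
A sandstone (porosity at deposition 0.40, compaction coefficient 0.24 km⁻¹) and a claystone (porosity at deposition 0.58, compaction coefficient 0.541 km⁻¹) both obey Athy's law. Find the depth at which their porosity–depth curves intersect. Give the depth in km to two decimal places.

1.23 km

Set phi₀ₐ e^(−cₐd) = phi₀ᵦ e^(−cᵦd) ⇒ ln(phi₀ₐ/phi₀ᵦ) = (cₐ − cᵦ)·d
d = ln(0.4/0.58) / (0.24 − 0.541) = -0.3716 / -0.301 = 1.234 km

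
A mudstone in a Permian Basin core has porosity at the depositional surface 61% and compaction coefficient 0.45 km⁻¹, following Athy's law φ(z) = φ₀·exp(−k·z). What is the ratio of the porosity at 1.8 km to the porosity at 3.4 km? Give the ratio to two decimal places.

2.05

φ(z₁)/φ(z₂) = e^(−k·z₁)/e^(−k·z₂) = e^{k(z₂−z₁)}
= exp(0.45 × 1.6) = exp(0.72) = 2.0544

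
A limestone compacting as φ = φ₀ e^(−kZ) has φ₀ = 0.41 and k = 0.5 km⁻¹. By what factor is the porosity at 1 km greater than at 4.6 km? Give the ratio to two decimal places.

φ(Z₁)/φ(Z₂) = e^(−k·Z₁)/e^(−k·Z₂) = e^{k(Z₂−Z₁)}
= exp(0.5 × 3.6) = exp(1.8) = 6.0496

6.05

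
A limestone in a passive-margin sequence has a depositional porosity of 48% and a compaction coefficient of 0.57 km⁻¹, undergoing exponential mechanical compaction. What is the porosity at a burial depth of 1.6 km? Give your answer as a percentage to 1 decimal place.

phi = phi₀·exp(−k·Z) = 0.48 × exp(−0.57 × 1.6) = 0.48 × exp(−0.912)
  = 0.48 × 0.4017 = 0.1928

19.3%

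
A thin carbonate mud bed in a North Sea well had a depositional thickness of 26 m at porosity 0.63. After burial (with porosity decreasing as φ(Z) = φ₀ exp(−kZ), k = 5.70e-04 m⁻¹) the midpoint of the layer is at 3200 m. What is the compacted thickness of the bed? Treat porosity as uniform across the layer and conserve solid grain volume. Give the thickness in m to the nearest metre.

11 m

Working in km (1 km = 1000 m; k in km⁻¹ = k in m⁻¹ × 1000):
Porosity at 3.2 km: φ = 0.63·exp(−0.57×3.2) = 0.1017
Solid-volume conservation: h(1−φ) = h₀(1−φ₀) ⇒ h = h₀·(1−φ₀)/(1−φ)
h = 0.026 × (1 − 0.63)/(1 − 0.1017) = 0.026 × 0.4119 = 0.0107 km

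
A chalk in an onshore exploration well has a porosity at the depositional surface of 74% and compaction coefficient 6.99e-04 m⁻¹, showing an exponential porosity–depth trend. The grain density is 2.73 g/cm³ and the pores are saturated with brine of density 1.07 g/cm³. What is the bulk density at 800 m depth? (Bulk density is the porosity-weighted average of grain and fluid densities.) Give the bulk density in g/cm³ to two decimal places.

Working in km (1 km = 1000 m; c in km⁻¹ = c in m⁻¹ × 1000):
Porosity at depth: n = 0.74·exp(−0.699×0.8) = 0.74×0.5717 = 0.4230
Bulk density: ρ_b = (1−n)ρ_g + n·ρ_f = 0.5770×2.73 + 0.4230×1.07
       = 1.575 + 0.453 = 2.028 g/cm³

2.03 g/cm³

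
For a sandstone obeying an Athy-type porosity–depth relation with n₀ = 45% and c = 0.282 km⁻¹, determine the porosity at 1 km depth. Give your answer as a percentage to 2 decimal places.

33.94%

n = n₀·exp(−c·z) = 0.45 × exp(−0.282 × 1) = 0.45 × exp(−0.282)
  = 0.45 × 0.7543 = 0.3394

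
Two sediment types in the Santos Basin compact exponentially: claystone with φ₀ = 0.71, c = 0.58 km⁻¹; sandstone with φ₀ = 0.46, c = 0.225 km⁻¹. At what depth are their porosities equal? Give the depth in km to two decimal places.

1.22 km

Set φ₀ₐ e^(−cₐz) = φ₀ᵦ e^(−cᵦz) ⇒ ln(φ₀ₐ/φ₀ᵦ) = (cₐ − cᵦ)·z
z = ln(0.71/0.46) / (0.58 − 0.225) = 0.4340 / 0.355 = 1.223 km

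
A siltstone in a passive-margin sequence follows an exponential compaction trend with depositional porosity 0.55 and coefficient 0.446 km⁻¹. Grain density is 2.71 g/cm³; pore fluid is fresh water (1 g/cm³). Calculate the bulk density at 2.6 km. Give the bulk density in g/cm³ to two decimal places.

Porosity at depth: phi = 0.55·exp(−0.446×2.6) = 0.55×0.3136 = 0.1725
Bulk density: ρ_b = (1−phi)ρ_g + phi·ρ_f = 0.8275×2.71 + 0.1725×1
       = 2.243 + 0.172 = 2.415 g/cm³

2.42 g/cm³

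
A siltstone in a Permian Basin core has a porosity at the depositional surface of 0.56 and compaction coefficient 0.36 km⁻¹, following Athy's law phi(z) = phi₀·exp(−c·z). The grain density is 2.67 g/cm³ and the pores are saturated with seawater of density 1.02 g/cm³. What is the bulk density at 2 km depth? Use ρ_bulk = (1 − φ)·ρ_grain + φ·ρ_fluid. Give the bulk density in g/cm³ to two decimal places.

2.22 g/cm³

Porosity at depth: phi = 0.56·exp(−0.36×2) = 0.56×0.4868 = 0.2726
Bulk density: ρ_b = (1−phi)ρ_g + phi·ρ_f = 0.7274×2.67 + 0.2726×1.02
       = 1.942 + 0.278 = 2.220 g/cm³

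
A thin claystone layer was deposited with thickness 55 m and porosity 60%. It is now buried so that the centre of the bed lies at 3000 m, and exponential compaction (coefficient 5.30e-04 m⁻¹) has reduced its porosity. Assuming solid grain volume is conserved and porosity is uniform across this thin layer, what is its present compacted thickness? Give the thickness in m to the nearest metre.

25 m

Working in km (1 km = 1000 m; c in km⁻¹ = c in m⁻¹ × 1000):
Porosity at 3 km: phi = 0.6·exp(−0.53×3) = 0.1224
Solid-volume conservation: h(1−phi) = h₀(1−phi₀) ⇒ h = h₀·(1−phi₀)/(1−phi)
h = 0.055 × (1 − 0.6)/(1 − 0.1224) = 0.055 × 0.4558 = 0.0251 km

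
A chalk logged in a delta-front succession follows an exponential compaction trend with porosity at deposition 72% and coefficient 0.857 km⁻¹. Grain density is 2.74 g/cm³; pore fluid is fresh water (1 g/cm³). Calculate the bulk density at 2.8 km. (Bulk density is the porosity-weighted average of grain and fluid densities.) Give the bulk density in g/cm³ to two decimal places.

2.63 g/cm³

Porosity at depth: n = 0.72·exp(−0.857×2.8) = 0.72×0.0908 = 0.0653
Bulk density: ρ_b = (1−n)ρ_g + n·ρ_f = 0.9347×2.74 + 0.0653×1
       = 2.561 + 0.065 = 2.626 g/cm³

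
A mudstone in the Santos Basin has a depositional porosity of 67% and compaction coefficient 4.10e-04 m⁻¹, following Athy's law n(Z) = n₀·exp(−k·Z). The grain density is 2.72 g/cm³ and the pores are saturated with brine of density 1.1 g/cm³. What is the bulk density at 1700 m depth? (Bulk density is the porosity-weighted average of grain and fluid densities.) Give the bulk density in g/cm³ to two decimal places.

2.18 g/cm³

Working in km (1 km = 1000 m; k in km⁻¹ = k in m⁻¹ × 1000):
Porosity at depth: n = 0.67·exp(−0.41×1.7) = 0.67×0.4981 = 0.3337
Bulk density: ρ_b = (1−n)ρ_g + n·ρ_f = 0.6663×2.72 + 0.3337×1.1
       = 1.812 + 0.367 = 2.179 g/cm³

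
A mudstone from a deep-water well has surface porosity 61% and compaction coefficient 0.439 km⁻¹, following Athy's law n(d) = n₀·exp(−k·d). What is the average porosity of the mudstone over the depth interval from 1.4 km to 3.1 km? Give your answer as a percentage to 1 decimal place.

23.2%

⟨n⟩ = (1/(d₂−d₁)) ∫ n₀ e^(−kd) dd = n₀·(e^(−k·d₁) − e^(−k·d₂)) / (k·(d₂−d₁))
e^(−0.439×1.4) = 0.5409; e^(−0.439×3.1) = 0.2564
⟨n⟩ = 0.61 × (0.5409 − 0.2564) / (0.439 × 1.7) = 0.61 × 0.3811 = 0.2325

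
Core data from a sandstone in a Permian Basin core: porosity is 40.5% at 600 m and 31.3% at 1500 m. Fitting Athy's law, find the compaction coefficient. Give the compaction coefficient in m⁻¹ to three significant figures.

0.000286 m⁻¹

Working in km (1 km = 1000 m; k in km⁻¹ = k in m⁻¹ × 1000):
Athy: phi(d) = phi₀ e^(−kd) ⇒ phi₁/phi₂ = e^{k(d₂−d₁)} ⇒ k = ln(phi₁/phi₂)/(d₂−d₁)
k = ln(0.405/0.313) / (1.5 − 0.6) = ln(1.294) / 0.9 = 0.2577 / 0.9 = 0.2863 km⁻¹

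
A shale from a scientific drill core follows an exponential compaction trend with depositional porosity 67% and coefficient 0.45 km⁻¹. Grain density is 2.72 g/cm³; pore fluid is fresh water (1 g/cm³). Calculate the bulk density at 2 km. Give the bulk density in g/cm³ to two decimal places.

2.25 g/cm³

Porosity at depth: phi = 0.67·exp(−0.45×2) = 0.67×0.4066 = 0.2724
Bulk density: ρ_b = (1−phi)ρ_g + phi·ρ_f = 0.7276×2.72 + 0.2724×1
       = 1.979 + 0.272 = 2.251 g/cm³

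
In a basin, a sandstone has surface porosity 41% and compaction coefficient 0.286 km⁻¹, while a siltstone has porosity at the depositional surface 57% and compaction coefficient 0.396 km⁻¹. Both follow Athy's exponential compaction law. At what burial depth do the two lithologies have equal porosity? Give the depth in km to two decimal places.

3.00 km

Set n₀ₐ e^(−βₐZ) = n₀ᵦ e^(−βᵦZ) ⇒ ln(n₀ₐ/n₀ᵦ) = (βₐ − βᵦ)·Z
Z = ln(0.41/0.57) / (0.286 − 0.396) = -0.3295 / -0.11 = 2.995 km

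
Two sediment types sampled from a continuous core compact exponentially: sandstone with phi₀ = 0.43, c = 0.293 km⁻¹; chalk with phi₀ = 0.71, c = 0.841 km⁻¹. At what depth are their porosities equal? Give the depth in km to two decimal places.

0.92 km

Set phi₀ₐ e^(−cₐd) = phi₀ᵦ e^(−cᵦd) ⇒ ln(phi₀ₐ/phi₀ᵦ) = (cₐ − cᵦ)·d
d = ln(0.43/0.71) / (0.293 − 0.841) = -0.5015 / -0.548 = 0.915 km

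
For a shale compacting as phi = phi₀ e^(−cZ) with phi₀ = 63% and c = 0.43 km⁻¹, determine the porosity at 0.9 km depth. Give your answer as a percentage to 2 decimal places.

phi = phi₀·exp(−c·Z) = 0.63 × exp(−0.43 × 0.9) = 0.63 × exp(−0.387)
  = 0.63 × 0.6791 = 0.4278

42.78%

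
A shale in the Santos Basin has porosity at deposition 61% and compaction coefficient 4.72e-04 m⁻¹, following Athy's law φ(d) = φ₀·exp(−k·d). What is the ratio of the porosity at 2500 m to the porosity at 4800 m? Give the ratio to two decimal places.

Working in km (1 km = 1000 m; k in km⁻¹ = k in m⁻¹ × 1000):
φ(d₁)/φ(d₂) = e^(−k·d₁)/e^(−k·d₂) = e^{k(d₂−d₁)}
= exp(0.472 × 2.3) = exp(1.086) = 2.9612

2.96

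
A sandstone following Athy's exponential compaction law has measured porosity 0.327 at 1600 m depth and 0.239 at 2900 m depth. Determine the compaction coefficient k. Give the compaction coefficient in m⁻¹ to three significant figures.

Working in km (1 km = 1000 m; k in km⁻¹ = k in m⁻¹ × 1000):
Athy: phi(Z) = phi₀ e^(−kZ) ⇒ phi₁/phi₂ = e^{k(Z₂−Z₁)} ⇒ k = ln(phi₁/phi₂)/(Z₂−Z₁)
k = ln(0.327/0.239) / (2.9 − 1.6) = ln(1.368) / 1.3 = 0.3135 / 1.3 = 0.2412 km⁻¹

0.000241 m⁻¹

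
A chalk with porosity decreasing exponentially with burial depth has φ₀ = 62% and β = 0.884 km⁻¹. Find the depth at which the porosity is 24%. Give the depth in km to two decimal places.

1.07 km

Invert Athy's law: z = ln(φ₀/φ) / β
z = ln(0.62/0.24) / 0.884 = ln(2.583) / 0.884 = 0.9491 / 0.884 = 1.074 km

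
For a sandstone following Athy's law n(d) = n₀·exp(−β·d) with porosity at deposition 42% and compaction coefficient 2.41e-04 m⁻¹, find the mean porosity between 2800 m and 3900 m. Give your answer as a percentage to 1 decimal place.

Working in km (1 km = 1000 m; β in km⁻¹ = β in m⁻¹ × 1000):
⟨n⟩ = (1/(d₂−d₁)) ∫ n₀ e^(−βd) dd = n₀·(e^(−β·d₁) − e^(−β·d₂)) / (β·(d₂−d₁))
e^(−0.241×2.8) = 0.5093; e^(−0.241×3.9) = 0.3907
⟨n⟩ = 0.42 × (0.5093 − 0.3907) / (0.241 × 1.1) = 0.42 × 0.4473 = 0.1879

18.8%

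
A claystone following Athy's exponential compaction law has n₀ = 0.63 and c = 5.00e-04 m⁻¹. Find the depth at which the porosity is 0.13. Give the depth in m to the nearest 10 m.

3160 m

Working in km (1 km = 1000 m; c in km⁻¹ = c in m⁻¹ × 1000):
Invert Athy's law: Z = ln(n₀/n) / c
Z = ln(0.63/0.13) / 0.5 = ln(4.846) / 0.5 = 1.5782 / 0.5 = 3.156 km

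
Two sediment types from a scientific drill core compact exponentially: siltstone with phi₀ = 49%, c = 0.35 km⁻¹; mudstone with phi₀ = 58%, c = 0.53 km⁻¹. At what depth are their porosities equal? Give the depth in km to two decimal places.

Set phi₀ₐ e^(−cₐd) = phi₀ᵦ e^(−cᵦd) ⇒ ln(phi₀ₐ/phi₀ᵦ) = (cₐ − cᵦ)·d
d = ln(0.49/0.58) / (0.35 − 0.53) = -0.1686 / -0.18 = 0.937 km

0.94 km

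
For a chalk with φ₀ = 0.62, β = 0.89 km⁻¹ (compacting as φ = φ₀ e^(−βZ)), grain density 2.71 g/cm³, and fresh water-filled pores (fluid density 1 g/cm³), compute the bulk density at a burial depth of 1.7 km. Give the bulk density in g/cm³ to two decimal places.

2.48 g/cm³

Porosity at depth: φ = 0.62·exp(−0.89×1.7) = 0.62×0.2202 = 0.1366
Bulk density: ρ_b = (1−φ)ρ_g + φ·ρ_f = 0.8634×2.71 + 0.1366×1
       = 2.340 + 0.137 = 2.476 g/cm³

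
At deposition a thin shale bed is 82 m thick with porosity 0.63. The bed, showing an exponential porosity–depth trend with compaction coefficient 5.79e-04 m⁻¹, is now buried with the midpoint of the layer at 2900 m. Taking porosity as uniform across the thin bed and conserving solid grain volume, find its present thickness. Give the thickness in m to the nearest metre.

Working in km (1 km = 1000 m; k in km⁻¹ = k in m⁻¹ × 1000):
Porosity at 2.9 km: n = 0.63·exp(−0.579×2.9) = 0.1175
Solid-volume conservation: h(1−n) = h₀(1−n₀) ⇒ h = h₀·(1−n₀)/(1−n)
h = 0.082 × (1 − 0.63)/(1 − 0.1175) = 0.082 × 0.4193 = 0.0344 km

34 m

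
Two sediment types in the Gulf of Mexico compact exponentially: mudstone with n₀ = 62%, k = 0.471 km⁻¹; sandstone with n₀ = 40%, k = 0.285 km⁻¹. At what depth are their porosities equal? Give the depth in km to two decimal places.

Set n₀ₐ e^(−kₐz) = n₀ᵦ e^(−kᵦz) ⇒ ln(n₀ₐ/n₀ᵦ) = (kₐ − kᵦ)·z
z = ln(0.62/0.4) / (0.471 − 0.285) = 0.4383 / 0.186 = 2.356 km

2.36 km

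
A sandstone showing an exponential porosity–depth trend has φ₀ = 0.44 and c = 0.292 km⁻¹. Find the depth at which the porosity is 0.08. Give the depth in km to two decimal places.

Invert Athy's law: d = ln(φ₀/φ) / c
d = ln(0.44/0.08) / 0.292 = ln(5.5) / 0.292 = 1.7047 / 0.292 = 5.838 km

5.84 km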